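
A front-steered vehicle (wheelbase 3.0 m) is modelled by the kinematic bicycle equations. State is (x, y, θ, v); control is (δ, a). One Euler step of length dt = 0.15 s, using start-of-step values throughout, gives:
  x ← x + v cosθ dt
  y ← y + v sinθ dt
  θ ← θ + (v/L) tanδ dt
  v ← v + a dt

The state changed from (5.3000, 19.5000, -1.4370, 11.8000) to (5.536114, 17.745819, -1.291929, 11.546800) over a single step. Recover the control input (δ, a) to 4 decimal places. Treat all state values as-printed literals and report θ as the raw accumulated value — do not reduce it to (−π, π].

δ = 0.2411, a = -1.6880

a = (v'−v)/dt = (-0.253200)/0.15 = -1.6880
Δθ = θ'−θ = 0.145071;  (v·dt/L) = 11.8000·0.15/3.0 = 0.590000
tan δ = Δθ·L/(v·dt) = 0.245883  →  δ = 0.2411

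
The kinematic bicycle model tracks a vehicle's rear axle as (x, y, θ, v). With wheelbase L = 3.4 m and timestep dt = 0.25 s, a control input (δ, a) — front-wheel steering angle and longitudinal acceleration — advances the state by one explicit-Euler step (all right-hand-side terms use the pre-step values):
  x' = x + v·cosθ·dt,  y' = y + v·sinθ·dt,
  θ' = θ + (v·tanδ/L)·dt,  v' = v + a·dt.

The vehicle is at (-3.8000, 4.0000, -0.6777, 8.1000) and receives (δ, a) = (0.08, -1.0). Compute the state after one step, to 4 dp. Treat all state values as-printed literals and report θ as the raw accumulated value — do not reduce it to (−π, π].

(-2.2225, 2.7303, -0.6300, 7.8500)

x' = -3.8000 + 8.1000·cos(-0.6777)·0.25 = -2.2225
y' = 4.0000 + 8.1000·sin(-0.6777)·0.25 = 2.7303
θ' = -0.6777 + (8.1000/3.4)·tan(0.08)·0.25 = -0.6300
v' = 8.1000 − 1.0000·0.25 = 7.8500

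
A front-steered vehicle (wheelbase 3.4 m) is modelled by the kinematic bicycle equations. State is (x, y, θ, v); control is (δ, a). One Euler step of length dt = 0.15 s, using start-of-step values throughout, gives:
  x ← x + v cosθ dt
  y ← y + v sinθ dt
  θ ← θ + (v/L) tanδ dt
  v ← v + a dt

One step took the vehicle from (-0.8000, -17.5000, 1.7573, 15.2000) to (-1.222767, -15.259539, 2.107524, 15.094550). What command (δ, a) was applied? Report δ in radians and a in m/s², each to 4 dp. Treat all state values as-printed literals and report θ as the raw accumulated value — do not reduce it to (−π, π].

a = (v'−v)/dt = (-0.105450)/0.15 = -0.7030
Δθ = θ'−θ = 0.350224;  (v·dt/L) = 15.2000·0.15/3.4 = 0.670588
tan δ = Δθ·L/(v·dt) = 0.522264  →  δ = 0.4813

δ = 0.4813, a = -0.7030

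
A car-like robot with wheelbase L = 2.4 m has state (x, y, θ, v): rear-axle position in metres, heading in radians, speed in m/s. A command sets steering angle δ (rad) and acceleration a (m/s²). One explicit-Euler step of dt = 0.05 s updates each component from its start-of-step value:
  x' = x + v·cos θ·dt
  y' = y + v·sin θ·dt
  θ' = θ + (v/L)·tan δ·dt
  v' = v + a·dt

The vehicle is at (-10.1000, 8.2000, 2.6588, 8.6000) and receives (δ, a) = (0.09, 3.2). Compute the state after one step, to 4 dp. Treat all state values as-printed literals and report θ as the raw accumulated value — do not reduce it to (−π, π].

(-10.4809, 8.3996, 2.6750, 8.7600)

x' = -10.1000 + 8.6000·cos(2.6588)·0.05 = -10.4809
y' = 8.2000 + 8.6000·sin(2.6588)·0.05 = 8.3996
θ' = 2.6588 + (8.6000/2.4)·tan(0.09)·0.05 = 2.6750
v' = 8.6000 + 3.2000·0.05 = 8.7600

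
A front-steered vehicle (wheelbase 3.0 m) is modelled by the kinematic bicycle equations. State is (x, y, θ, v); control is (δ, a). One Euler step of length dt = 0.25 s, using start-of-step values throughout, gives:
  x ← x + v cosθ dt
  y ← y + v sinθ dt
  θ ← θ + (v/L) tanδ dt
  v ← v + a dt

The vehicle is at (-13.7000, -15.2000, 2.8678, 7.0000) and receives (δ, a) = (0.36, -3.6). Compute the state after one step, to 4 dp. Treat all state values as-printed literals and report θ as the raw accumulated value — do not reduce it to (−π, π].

x' = -13.7000 + 7.0000·cos(2.8678)·0.25 = -15.3848
y' = -15.2000 + 7.0000·sin(2.8678)·0.25 = -14.7268
θ' = 2.8678 + (7.0000/3.0)·tan(0.36)·0.25 = 3.0874
v' = 7.0000 − 3.6000·0.25 = 6.1000

(-15.3848, -14.7268, 3.0874, 6.1000)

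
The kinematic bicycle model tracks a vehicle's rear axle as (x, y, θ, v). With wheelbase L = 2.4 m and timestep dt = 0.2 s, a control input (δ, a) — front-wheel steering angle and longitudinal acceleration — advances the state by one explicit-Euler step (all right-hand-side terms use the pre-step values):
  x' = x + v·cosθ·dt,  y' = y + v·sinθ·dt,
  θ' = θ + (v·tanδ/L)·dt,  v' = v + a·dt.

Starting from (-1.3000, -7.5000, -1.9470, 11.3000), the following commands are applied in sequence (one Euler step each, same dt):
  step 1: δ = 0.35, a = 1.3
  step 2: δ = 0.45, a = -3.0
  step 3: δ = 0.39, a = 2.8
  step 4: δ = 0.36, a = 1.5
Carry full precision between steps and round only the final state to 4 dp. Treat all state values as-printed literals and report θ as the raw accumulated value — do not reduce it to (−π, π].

(0.3802, -15.4940, -0.4011, 11.8200)

after step 1 (δ=0.35, a=1.3): (-2.130307, -9.601949, -1.603265, 11.560000)
after step 2 (δ=0.45, a=-3.0): (-2.205361, -11.912731, -1.137922, 10.960000)
after step 3 (δ=0.39, a=2.8): (-1.285856, -13.902549, -0.762492, 11.520000)
after step 4 (δ=0.36, a=1.5): (0.380206, -15.493980, -0.401145, 11.820000)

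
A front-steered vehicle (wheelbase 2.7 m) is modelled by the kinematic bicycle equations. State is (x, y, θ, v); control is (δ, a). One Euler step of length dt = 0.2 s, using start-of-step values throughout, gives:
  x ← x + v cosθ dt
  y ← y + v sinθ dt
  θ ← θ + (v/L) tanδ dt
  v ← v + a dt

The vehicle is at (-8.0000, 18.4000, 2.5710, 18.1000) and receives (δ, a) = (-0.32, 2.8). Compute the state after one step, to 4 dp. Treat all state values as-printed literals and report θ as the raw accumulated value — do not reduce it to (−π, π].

(-11.0465, 20.3553, 2.1267, 18.6600)

x' = -8.0000 + 18.1000·cos(2.5710)·0.2 = -11.0465
y' = 18.4000 + 18.1000·sin(2.5710)·0.2 = 20.3553
θ' = 2.5710 + (18.1000/2.7)·tan(-0.32)·0.2 = 2.1267
v' = 18.1000 + 2.8000·0.2 = 18.6600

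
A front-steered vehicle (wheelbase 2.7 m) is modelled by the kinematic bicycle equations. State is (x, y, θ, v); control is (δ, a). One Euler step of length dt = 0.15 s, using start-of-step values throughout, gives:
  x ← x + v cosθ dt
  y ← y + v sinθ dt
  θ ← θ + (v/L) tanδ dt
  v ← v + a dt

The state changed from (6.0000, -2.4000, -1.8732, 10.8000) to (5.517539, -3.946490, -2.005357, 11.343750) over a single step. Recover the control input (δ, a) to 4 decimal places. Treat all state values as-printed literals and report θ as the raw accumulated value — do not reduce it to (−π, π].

δ = -0.2168, a = 3.6250

a = (v'−v)/dt = (0.543750)/0.15 = 3.6250
Δθ = θ'−θ = -0.132157;  (v·dt/L) = 10.8000·0.15/2.7 = 0.600000
tan δ = Δθ·L/(v·dt) = -0.220262  →  δ = -0.2168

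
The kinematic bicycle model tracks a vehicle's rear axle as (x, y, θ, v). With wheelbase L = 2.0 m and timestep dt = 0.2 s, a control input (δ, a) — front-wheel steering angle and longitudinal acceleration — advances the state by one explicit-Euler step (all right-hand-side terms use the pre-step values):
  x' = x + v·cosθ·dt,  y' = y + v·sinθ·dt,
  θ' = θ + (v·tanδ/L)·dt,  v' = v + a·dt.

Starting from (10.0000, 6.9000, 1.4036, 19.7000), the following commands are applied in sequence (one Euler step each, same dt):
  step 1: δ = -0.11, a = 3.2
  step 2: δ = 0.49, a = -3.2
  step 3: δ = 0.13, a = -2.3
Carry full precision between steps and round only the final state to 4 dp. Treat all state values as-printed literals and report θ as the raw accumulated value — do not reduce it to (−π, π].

(9.6440, 17.5687, 2.5285, 19.2400)

after step 1 (δ=-0.11, a=3.2): (10.655689, 10.785058, 1.186022, 20.340000)
after step 2 (δ=0.49, a=-3.2): (12.182613, 14.555618, 2.270933, 19.700000)
after step 3 (δ=0.13, a=-2.3): (9.643983, 17.568749, 2.528486, 19.240000)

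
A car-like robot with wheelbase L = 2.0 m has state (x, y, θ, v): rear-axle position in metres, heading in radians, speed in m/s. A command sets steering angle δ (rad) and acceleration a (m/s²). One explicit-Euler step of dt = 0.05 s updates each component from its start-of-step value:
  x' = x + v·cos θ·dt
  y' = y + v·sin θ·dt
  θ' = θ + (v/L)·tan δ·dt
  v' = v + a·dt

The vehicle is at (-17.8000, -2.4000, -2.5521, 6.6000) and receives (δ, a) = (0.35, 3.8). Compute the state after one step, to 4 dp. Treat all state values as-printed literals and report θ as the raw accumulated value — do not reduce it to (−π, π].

x' = -17.8000 + 6.6000·cos(-2.5521)·0.05 = -18.0743
y' = -2.4000 + 6.6000·sin(-2.5521)·0.05 = -2.5835
θ' = -2.5521 + (6.6000/2.0)·tan(0.35)·0.05 = -2.4919
v' = 6.6000 + 3.8000·0.05 = 6.7900

(-18.0743, -2.5835, -2.4919, 6.7900)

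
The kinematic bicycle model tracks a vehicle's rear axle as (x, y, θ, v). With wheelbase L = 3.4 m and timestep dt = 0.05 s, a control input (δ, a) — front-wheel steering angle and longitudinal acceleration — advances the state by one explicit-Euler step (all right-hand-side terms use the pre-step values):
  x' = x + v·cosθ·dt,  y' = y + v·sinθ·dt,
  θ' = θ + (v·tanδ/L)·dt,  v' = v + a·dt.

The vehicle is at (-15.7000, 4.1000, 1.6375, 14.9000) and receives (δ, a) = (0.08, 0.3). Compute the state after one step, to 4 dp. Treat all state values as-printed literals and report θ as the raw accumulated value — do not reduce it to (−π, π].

(-15.7497, 4.8433, 1.6551, 14.9150)

x' = -15.7000 + 14.9000·cos(1.6375)·0.05 = -15.7497
y' = 4.1000 + 14.9000·sin(1.6375)·0.05 = 4.8433
θ' = 1.6375 + (14.9000/3.4)·tan(0.08)·0.05 = 1.6551
v' = 14.9000 + 0.3000·0.05 = 14.9150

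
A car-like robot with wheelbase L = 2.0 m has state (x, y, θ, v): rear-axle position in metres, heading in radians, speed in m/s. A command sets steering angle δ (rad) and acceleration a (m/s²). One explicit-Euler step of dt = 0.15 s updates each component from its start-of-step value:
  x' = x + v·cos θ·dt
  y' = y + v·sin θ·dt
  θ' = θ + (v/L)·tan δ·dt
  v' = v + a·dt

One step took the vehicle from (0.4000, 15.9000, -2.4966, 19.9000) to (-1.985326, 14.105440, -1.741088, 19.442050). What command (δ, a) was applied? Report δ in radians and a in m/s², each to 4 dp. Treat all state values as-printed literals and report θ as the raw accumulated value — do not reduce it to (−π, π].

δ = 0.4686, a = -3.0530

a = (v'−v)/dt = (-0.457950)/0.15 = -3.0530
Δθ = θ'−θ = 0.755512;  (v·dt/L) = 19.9000·0.15/2.0 = 1.492500
tan δ = Δθ·L/(v·dt) = 0.506206  →  δ = 0.4686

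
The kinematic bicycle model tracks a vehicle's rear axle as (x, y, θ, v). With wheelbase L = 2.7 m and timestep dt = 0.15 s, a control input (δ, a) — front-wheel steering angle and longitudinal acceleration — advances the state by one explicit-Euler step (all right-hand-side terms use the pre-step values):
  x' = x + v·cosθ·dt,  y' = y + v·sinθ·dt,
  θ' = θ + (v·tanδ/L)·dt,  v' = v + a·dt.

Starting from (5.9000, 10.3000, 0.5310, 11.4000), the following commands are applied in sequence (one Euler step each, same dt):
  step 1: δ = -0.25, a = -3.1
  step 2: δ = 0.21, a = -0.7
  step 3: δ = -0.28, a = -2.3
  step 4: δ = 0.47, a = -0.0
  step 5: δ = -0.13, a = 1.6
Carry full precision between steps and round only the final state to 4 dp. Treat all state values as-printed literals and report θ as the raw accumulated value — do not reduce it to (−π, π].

(13.0994, 13.9543, 0.5455, 10.7250)

after step 1 (δ=-0.25, a=-3.1): (7.374535, 11.165937, 0.369283, 10.935000)
after step 2 (δ=0.21, a=-0.7): (8.904209, 11.757981, 0.498767, 10.830000)
after step 3 (δ=-0.28, a=-2.3): (10.330801, 12.535050, 0.325756, 10.485000)
after step 4 (δ=0.47, a=-0.0): (11.820839, 13.038369, 0.621646, 10.485000)
after step 5 (δ=-0.13, a=1.6): (13.099361, 13.954297, 0.545491, 10.725000)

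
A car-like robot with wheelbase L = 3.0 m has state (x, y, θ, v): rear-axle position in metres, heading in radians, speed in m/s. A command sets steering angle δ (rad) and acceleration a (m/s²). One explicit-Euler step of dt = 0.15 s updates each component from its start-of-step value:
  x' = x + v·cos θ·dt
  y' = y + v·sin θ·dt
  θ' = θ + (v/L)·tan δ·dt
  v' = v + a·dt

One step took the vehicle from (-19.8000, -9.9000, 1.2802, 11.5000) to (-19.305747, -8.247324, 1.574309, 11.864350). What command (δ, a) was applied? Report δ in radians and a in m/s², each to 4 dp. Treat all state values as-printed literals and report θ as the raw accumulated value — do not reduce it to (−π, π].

a = (v'−v)/dt = (0.364350)/0.15 = 2.4290
Δθ = θ'−θ = 0.294109;  (v·dt/L) = 11.5000·0.15/3.0 = 0.575000
tan δ = Δθ·L/(v·dt) = 0.511494  →  δ = 0.4728

δ = 0.4728, a = 2.4290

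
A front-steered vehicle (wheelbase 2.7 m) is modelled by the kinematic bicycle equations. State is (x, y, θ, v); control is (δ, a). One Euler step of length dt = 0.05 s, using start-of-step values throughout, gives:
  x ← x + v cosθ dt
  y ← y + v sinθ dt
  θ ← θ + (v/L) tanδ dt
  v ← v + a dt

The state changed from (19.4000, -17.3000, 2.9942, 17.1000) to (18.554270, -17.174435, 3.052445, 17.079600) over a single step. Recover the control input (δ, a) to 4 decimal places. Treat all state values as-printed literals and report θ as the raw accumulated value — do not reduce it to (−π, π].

a = (v'−v)/dt = (-0.020400)/0.05 = -0.4080
Δθ = θ'−θ = 0.058245;  (v·dt/L) = 17.1000·0.05/2.7 = 0.316667
tan δ = Δθ·L/(v·dt) = 0.183932  →  δ = 0.1819

δ = 0.1819, a = -0.4080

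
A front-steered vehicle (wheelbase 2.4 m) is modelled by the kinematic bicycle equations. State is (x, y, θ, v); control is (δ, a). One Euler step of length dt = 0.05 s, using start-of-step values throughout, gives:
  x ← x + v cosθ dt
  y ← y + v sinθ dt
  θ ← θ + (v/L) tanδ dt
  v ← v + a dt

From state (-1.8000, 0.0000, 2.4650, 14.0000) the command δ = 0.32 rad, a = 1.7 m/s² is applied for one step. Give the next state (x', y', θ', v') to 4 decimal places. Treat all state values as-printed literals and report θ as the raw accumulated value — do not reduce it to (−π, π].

x' = -1.8000 + 14.0000·cos(2.4650)·0.05 = -2.3458
y' = 0.0000 + 14.0000·sin(2.4650)·0.05 = 0.4383
θ' = 2.4650 + (14.0000/2.4)·tan(0.32)·0.05 = 2.5617
v' = 14.0000 + 1.7000·0.05 = 14.0850

(-2.3458, 0.4383, 2.5617, 14.0850)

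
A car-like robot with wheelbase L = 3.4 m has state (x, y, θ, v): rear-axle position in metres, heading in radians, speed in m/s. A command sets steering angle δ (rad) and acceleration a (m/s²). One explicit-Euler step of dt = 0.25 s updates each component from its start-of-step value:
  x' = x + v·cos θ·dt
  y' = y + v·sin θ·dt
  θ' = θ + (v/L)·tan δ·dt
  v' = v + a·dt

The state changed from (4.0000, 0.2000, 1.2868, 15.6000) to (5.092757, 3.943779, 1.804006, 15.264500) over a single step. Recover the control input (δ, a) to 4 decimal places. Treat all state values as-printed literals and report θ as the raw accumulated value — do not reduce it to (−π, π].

a = (v'−v)/dt = (-0.335500)/0.25 = -1.3420
Δθ = θ'−θ = 0.517206;  (v·dt/L) = 15.6000·0.25/3.4 = 1.147059
tan δ = Δθ·L/(v·dt) = 0.450898  →  δ = 0.4236

δ = 0.4236, a = -1.3420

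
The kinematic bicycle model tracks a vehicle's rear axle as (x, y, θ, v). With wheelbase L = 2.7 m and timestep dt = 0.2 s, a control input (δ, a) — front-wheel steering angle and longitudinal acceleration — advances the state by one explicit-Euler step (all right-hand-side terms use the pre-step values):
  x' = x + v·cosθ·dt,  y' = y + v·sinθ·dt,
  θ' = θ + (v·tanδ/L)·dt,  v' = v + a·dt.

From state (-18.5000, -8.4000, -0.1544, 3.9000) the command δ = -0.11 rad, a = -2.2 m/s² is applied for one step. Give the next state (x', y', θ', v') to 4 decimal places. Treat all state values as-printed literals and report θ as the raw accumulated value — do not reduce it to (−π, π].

x' = -18.5000 + 3.9000·cos(-0.1544)·0.2 = -17.7293
y' = -8.4000 + 3.9000·sin(-0.1544)·0.2 = -8.5200
θ' = -0.1544 + (3.9000/2.7)·tan(-0.11)·0.2 = -0.1863
v' = 3.9000 − 2.2000·0.2 = 3.4600

(-17.7293, -8.5200, -0.1863, 3.4600)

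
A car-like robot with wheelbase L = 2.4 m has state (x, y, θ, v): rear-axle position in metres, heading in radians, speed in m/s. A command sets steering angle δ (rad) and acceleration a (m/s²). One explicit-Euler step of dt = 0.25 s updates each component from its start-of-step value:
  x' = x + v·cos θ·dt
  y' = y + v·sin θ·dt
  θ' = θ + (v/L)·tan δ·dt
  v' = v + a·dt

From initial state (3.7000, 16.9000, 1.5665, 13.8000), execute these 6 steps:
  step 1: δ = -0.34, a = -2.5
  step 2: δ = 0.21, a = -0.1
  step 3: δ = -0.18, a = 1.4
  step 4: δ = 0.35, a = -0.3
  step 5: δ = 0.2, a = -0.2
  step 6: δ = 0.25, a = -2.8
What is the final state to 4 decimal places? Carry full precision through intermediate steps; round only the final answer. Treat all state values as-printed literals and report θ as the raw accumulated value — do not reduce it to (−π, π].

after step 1 (δ=-0.34, a=-2.5): (3.714822, 20.349968, 1.058003, 13.175000)
after step 2 (δ=0.21, a=-0.1): (5.330779, 23.220068, 1.350519, 13.150000)
after step 3 (δ=-0.18, a=1.4): (6.049098, 26.428132, 1.101259, 13.500000)
after step 4 (δ=0.35, a=-0.3): (7.576198, 29.437881, 1.614580, 13.425000)
after step 5 (δ=0.2, a=-0.2): (7.429296, 32.790915, 1.898057, 13.375000)
after step 6 (δ=0.25, a=-2.8): (6.354446, 35.957200, 2.253807, 12.675000)

(6.3544, 35.9572, 2.2538, 12.6750)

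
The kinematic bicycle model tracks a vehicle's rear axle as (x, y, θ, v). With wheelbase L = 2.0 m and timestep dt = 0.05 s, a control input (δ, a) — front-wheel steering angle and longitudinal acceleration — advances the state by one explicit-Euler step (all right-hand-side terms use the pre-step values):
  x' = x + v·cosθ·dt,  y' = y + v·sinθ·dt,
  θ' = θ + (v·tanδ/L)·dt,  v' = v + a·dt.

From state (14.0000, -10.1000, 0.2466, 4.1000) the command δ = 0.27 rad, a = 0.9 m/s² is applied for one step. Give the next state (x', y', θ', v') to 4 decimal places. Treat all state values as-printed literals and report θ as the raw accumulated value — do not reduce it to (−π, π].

x' = 14.0000 + 4.1000·cos(0.2466)·0.05 = 14.1988
y' = -10.1000 + 4.1000·sin(0.2466)·0.05 = -10.0500
θ' = 0.2466 + (4.1000/2.0)·tan(0.27)·0.05 = 0.2750
v' = 4.1000 + 0.9000·0.05 = 4.1450

(14.1988, -10.0500, 0.2750, 4.1450)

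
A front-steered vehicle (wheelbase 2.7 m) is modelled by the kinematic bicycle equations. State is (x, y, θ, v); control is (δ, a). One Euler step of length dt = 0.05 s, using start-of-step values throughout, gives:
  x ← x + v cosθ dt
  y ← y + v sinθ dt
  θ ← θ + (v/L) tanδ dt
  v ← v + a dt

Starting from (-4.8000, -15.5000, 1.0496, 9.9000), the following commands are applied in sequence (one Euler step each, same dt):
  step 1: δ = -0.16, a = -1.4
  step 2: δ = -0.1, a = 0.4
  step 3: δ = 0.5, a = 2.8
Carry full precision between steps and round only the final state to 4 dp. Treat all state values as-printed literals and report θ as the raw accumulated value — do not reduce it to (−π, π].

(-4.0309, -14.2370, 1.1014, 9.9900)

after step 1 (δ=-0.16, a=-1.4): (-4.553531, -15.070724, 1.020014, 9.830000)
after step 2 (δ=-0.1, a=0.4): (-4.296302, -14.651909, 1.001749, 9.850000)
after step 3 (δ=0.5, a=2.8): (-4.030928, -14.237020, 1.101399, 9.990000)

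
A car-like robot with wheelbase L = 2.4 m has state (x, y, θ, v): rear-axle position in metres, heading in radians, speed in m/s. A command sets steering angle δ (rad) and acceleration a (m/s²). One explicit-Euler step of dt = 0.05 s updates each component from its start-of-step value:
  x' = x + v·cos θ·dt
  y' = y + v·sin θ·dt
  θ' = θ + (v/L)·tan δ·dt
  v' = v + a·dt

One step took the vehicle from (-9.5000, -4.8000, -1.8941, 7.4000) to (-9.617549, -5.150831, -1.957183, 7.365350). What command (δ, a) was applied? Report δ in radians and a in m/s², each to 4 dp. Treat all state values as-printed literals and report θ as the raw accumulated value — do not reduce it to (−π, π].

a = (v'−v)/dt = (-0.034650)/0.05 = -0.6930
Δθ = θ'−θ = -0.063083;  (v·dt/L) = 7.4000·0.05/2.4 = 0.154167
tan δ = Δθ·L/(v·dt) = -0.409187  →  δ = -0.3884

δ = -0.3884, a = -0.6930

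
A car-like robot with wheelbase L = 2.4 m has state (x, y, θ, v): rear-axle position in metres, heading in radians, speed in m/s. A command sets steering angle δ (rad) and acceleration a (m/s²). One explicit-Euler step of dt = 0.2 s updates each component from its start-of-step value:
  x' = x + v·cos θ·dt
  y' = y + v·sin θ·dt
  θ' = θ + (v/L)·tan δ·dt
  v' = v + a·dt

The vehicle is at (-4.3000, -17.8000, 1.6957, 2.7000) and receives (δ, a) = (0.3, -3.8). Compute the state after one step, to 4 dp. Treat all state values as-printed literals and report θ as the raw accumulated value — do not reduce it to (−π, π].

x' = -4.3000 + 2.7000·cos(1.6957)·0.2 = -4.3673
y' = -17.8000 + 2.7000·sin(1.6957)·0.2 = -17.2642
θ' = 1.6957 + (2.7000/2.4)·tan(0.3)·0.2 = 1.7653
v' = 2.7000 − 3.8000·0.2 = 1.9400

(-4.3673, -17.2642, 1.7653, 1.9400)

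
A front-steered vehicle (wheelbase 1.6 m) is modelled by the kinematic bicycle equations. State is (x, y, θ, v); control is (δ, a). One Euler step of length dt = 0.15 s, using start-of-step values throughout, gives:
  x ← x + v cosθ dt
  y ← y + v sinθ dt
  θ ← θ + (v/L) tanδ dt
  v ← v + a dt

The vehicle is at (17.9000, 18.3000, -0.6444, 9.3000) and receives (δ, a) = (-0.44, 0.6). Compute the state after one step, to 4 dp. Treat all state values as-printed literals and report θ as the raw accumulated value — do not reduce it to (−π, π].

(19.0152, 17.4620, -1.0549, 9.3900)

x' = 17.9000 + 9.3000·cos(-0.6444)·0.15 = 19.0152
y' = 18.3000 + 9.3000·sin(-0.6444)·0.15 = 17.4620
θ' = -0.6444 + (9.3000/1.6)·tan(-0.44)·0.15 = -1.0549
v' = 9.3000 + 0.6000·0.15 = 9.3900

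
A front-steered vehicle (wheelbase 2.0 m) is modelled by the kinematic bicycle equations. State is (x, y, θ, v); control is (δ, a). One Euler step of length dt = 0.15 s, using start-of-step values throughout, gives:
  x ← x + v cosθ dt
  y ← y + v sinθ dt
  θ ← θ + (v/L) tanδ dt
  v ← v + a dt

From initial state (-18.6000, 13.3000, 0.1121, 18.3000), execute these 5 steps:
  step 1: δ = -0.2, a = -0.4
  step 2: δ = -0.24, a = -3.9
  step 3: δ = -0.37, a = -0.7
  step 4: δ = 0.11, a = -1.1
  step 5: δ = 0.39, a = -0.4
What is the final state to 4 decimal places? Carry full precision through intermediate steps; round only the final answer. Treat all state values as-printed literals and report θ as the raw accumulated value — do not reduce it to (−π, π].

(-7.7775, 7.6558, -0.3331, 17.3250)

after step 1 (δ=-0.2, a=-0.4): (-15.872229, 13.607070, -0.166120, 18.240000)
after step 2 (δ=-0.24, a=-3.9): (-13.173894, 13.154655, -0.500892, 17.655000)
after step 3 (δ=-0.37, a=-0.7): (-10.850969, 11.882944, -1.014471, 17.550000)
after step 4 (δ=0.11, a=-1.1): (-9.460827, 9.647421, -0.869097, 17.385000)
after step 5 (δ=0.39, a=-0.4): (-7.777482, 7.655761, -0.333133, 17.325000)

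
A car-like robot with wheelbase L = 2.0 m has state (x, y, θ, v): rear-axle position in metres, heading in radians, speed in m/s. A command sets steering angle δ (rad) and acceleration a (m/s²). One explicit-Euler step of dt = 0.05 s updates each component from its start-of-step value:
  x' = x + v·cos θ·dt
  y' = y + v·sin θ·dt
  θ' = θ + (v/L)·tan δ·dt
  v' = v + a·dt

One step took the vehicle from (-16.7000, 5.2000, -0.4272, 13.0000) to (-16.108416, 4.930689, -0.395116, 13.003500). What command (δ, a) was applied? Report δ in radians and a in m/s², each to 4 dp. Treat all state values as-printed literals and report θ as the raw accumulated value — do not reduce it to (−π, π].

δ = 0.0984, a = 0.0700

a = (v'−v)/dt = (0.003500)/0.05 = 0.0700
Δθ = θ'−θ = 0.032084;  (v·dt/L) = 13.0000·0.05/2.0 = 0.325000
tan δ = Δθ·L/(v·dt) = 0.098720  →  δ = 0.0984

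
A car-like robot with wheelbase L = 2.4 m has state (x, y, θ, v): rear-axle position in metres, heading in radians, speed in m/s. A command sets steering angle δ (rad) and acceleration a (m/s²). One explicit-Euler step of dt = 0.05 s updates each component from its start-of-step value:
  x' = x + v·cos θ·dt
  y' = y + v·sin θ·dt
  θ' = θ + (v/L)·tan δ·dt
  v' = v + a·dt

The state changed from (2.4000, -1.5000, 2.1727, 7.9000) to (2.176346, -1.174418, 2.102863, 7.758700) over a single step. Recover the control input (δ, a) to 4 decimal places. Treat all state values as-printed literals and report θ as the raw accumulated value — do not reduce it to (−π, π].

a = (v'−v)/dt = (-0.141300)/0.05 = -2.8260
Δθ = θ'−θ = -0.069837;  (v·dt/L) = 7.9000·0.05/2.4 = 0.164583
tan δ = Δθ·L/(v·dt) = -0.424326  →  δ = -0.4013

δ = -0.4013, a = -2.8260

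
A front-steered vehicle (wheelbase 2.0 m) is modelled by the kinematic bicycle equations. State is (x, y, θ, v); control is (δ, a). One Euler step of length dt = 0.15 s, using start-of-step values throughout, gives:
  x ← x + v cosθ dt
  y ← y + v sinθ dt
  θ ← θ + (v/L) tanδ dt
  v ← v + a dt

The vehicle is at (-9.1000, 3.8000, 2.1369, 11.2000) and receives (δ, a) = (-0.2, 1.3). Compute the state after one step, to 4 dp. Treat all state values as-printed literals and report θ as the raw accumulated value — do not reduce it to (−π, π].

x' = -9.1000 + 11.2000·cos(2.1369)·0.15 = -10.0011
y' = 3.8000 + 11.2000·sin(2.1369)·0.15 = 5.2179
θ' = 2.1369 + (11.2000/2.0)·tan(-0.2)·0.15 = 1.9666
v' = 11.2000 + 1.3000·0.15 = 11.3950

(-10.0011, 5.2179, 1.9666, 11.3950)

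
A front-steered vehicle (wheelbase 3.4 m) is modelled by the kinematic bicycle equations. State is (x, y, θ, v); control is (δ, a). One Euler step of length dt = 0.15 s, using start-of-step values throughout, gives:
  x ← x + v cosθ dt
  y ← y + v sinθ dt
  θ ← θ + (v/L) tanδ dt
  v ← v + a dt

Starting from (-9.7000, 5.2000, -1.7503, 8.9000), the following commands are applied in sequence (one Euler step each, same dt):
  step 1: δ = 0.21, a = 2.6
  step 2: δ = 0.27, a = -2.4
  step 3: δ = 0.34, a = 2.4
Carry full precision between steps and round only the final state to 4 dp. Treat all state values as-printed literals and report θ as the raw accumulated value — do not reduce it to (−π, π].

after step 1 (δ=0.21, a=2.6): (-9.938353, 3.886450, -1.666610, 9.290000)
after step 2 (δ=0.27, a=-2.4): (-10.071665, 2.499342, -1.553180, 8.930000)
after step 3 (δ=0.34, a=2.4): (-10.048069, 1.160050, -1.413818, 9.290000)

(-10.0481, 1.1600, -1.4138, 9.2900)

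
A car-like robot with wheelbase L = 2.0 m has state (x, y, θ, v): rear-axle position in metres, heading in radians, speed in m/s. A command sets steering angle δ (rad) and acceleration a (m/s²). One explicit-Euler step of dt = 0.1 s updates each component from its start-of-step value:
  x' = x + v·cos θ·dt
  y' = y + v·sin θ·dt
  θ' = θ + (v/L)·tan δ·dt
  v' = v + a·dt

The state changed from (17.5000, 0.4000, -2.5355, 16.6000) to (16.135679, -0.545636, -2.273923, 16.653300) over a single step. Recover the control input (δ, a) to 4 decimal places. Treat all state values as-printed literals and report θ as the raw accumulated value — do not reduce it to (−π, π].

a = (v'−v)/dt = (0.053300)/0.1 = 0.5330
Δθ = θ'−θ = 0.261577;  (v·dt/L) = 16.6000·0.1/2.0 = 0.830000
tan δ = Δθ·L/(v·dt) = 0.315153  →  δ = 0.3053

δ = 0.3053, a = 0.5330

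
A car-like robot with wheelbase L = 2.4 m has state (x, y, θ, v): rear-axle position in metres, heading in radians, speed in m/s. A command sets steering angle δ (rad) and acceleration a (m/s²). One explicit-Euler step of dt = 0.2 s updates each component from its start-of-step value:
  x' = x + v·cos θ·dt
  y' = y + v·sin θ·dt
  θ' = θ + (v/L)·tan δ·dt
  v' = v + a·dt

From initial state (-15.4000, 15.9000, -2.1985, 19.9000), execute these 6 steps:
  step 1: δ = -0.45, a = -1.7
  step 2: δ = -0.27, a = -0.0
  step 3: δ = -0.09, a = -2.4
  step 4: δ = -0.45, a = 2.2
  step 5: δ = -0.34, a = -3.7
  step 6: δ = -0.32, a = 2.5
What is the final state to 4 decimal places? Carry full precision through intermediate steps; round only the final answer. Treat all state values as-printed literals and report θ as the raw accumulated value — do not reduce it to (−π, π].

(-29.2363, 22.3260, -5.4599, 19.2800)

after step 1 (δ=-0.45, a=-1.7): (-17.737405, 12.678675, -2.999566, 19.560000)
after step 2 (δ=-0.27, a=-0.0): (-21.610016, 12.124934, -3.450682, 19.560000)
after step 3 (δ=-0.09, a=-2.4): (-25.336630, 13.314930, -3.597779, 19.080000)
after step 4 (δ=-0.45, a=2.2): (-28.762401, 14.995985, -4.365837, 19.520000)
after step 5 (δ=-0.34, a=-3.7): (-30.088422, 18.667890, -4.941249, 18.780000)
after step 6 (δ=-0.32, a=2.5): (-29.236308, 22.325955, -5.459873, 19.280000)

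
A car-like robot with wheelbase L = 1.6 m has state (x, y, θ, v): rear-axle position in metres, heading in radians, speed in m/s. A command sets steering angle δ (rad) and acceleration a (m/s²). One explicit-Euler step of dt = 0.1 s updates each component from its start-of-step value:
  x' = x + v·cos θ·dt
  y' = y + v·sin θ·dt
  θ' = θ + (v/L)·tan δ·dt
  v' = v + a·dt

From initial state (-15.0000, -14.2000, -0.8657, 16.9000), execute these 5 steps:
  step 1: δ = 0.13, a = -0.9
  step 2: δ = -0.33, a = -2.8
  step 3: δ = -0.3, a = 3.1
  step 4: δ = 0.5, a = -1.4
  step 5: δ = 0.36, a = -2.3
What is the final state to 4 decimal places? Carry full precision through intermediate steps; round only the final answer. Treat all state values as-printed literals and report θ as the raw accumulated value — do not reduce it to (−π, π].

after step 1 (δ=0.13, a=-0.9): (-13.904699, -15.487018, -0.727609, 16.810000)
after step 2 (δ=-0.33, a=-2.8): (-12.649384, -16.605027, -1.087474, 16.530000)
after step 3 (δ=-0.3, a=3.1): (-11.881195, -18.068686, -1.407057, 16.840000)
after step 4 (δ=0.5, a=-1.4): (-11.606689, -19.730162, -0.832074, 16.700000)
after step 5 (δ=0.36, a=-2.3): (-10.482204, -20.964841, -0.439203, 16.470000)

(-10.4822, -20.9648, -0.4392, 16.4700)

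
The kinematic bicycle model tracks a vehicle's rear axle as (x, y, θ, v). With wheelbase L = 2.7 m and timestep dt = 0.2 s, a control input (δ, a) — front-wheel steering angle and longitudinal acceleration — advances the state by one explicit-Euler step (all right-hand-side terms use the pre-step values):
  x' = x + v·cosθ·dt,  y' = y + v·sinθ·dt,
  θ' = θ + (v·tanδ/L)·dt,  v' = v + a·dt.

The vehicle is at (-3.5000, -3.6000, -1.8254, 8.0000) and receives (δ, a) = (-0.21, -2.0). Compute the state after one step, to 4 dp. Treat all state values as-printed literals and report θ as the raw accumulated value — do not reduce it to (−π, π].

(-3.9030, -5.1484, -1.9517, 7.6000)

x' = -3.5000 + 8.0000·cos(-1.8254)·0.2 = -3.9030
y' = -3.6000 + 8.0000·sin(-1.8254)·0.2 = -5.1484
θ' = -1.8254 + (8.0000/2.7)·tan(-0.21)·0.2 = -1.9517
v' = 8.0000 − 2.0000·0.2 = 7.6000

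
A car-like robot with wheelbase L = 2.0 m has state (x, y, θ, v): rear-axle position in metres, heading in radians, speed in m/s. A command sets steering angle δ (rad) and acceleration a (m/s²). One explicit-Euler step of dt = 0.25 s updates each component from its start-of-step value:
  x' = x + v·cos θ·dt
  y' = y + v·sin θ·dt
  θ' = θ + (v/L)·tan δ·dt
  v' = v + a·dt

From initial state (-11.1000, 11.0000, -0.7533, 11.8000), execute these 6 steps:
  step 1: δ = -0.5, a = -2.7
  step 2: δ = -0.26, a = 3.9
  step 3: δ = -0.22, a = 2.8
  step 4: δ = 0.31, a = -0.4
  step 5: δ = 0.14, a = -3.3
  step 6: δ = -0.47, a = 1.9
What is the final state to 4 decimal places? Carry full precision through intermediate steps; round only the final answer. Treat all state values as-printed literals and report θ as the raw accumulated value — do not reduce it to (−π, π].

(-12.4917, -5.1746, -2.2850, 12.3500)

after step 1 (δ=-0.5, a=-2.7): (-8.948165, 8.982054, -1.559096, 11.125000)
after step 2 (δ=-0.26, a=3.9): (-8.915625, 6.200994, -1.929032, 12.100000)
after step 3 (δ=-0.22, a=2.8): (-9.976259, 3.368031, -2.267257, 12.800000)
after step 4 (δ=0.31, a=-0.4): (-12.029080, 0.913254, -1.754733, 12.700000)
after step 5 (δ=0.14, a=-3.3): (-12.609790, -2.208188, -1.531019, 11.875000)
after step 6 (δ=-0.47, a=1.9): (-12.491733, -5.174589, -2.285031, 12.350000)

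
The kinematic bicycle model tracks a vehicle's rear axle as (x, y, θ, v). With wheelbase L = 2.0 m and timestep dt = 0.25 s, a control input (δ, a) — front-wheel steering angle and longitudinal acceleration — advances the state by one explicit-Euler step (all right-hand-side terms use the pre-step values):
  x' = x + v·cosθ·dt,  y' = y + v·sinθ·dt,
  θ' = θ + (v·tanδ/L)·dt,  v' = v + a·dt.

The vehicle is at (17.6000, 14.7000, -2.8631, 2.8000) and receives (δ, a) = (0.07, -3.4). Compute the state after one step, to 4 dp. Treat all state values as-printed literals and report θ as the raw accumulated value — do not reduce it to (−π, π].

x' = 17.6000 + 2.8000·cos(-2.8631)·0.25 = 16.9270
y' = 14.7000 + 2.8000·sin(-2.8631)·0.25 = 14.5076
θ' = -2.8631 + (2.8000/2.0)·tan(0.07)·0.25 = -2.8386
v' = 2.8000 − 3.4000·0.25 = 1.9500

(16.9270, 14.5076, -2.8386, 1.9500)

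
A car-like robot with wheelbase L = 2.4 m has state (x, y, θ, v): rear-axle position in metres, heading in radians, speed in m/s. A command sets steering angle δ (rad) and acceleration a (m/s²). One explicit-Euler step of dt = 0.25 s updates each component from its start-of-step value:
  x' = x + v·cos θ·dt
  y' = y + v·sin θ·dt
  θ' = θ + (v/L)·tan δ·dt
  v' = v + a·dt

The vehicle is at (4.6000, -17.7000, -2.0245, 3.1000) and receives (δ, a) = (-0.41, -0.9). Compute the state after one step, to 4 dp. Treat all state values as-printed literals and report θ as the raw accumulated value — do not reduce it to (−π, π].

x' = 4.6000 + 3.1000·cos(-2.0245)·0.25 = 4.2603
y' = -17.7000 + 3.1000·sin(-2.0245)·0.25 = -18.3966
θ' = -2.0245 + (3.1000/2.4)·tan(-0.41)·0.25 = -2.1648
v' = 3.1000 − 0.9000·0.25 = 2.8750

(4.2603, -18.3966, -2.1648, 2.8750)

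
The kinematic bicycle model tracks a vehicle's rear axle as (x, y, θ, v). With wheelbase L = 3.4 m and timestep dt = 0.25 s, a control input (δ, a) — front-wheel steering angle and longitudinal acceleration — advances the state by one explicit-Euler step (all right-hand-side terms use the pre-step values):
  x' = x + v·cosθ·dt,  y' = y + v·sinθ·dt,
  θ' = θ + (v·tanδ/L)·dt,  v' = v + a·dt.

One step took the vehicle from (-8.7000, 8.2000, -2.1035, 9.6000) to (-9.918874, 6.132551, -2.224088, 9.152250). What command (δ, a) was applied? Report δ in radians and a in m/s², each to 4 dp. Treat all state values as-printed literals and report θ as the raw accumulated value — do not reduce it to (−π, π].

δ = -0.1692, a = -1.7910

a = (v'−v)/dt = (-0.447750)/0.25 = -1.7910
Δθ = θ'−θ = -0.120588;  (v·dt/L) = 9.6000·0.25/3.4 = 0.705882
tan δ = Δθ·L/(v·dt) = -0.170833  →  δ = -0.1692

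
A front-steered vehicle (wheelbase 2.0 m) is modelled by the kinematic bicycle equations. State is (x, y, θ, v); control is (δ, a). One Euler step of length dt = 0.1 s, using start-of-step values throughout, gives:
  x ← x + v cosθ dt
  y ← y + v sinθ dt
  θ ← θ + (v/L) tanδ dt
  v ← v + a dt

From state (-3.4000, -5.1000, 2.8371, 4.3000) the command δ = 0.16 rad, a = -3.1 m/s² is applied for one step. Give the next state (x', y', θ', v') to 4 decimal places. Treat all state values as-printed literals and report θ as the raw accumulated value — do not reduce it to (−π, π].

x' = -3.4000 + 4.3000·cos(2.8371)·0.1 = -3.8102
y' = -5.1000 + 4.3000·sin(2.8371)·0.1 = -4.9711
θ' = 2.8371 + (4.3000/2.0)·tan(0.16)·0.1 = 2.8718
v' = 4.3000 − 3.1000·0.1 = 3.9900

(-3.8102, -4.9711, 2.8718, 3.9900)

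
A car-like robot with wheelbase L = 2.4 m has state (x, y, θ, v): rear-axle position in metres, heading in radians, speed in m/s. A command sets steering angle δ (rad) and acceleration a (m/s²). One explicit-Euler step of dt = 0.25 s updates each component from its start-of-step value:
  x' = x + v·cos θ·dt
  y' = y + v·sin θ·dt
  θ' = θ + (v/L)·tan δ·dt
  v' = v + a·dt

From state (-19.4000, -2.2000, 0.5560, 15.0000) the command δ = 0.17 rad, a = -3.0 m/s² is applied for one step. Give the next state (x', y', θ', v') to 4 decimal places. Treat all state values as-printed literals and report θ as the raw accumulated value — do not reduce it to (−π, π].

x' = -19.4000 + 15.0000·cos(0.5560)·0.25 = -16.2149
y' = -2.2000 + 15.0000·sin(0.5560)·0.25 = -0.2208
θ' = 0.5560 + (15.0000/2.4)·tan(0.17)·0.25 = 0.8242
v' = 15.0000 − 3.0000·0.25 = 14.2500

(-16.2149, -0.2208, 0.8242, 14.2500)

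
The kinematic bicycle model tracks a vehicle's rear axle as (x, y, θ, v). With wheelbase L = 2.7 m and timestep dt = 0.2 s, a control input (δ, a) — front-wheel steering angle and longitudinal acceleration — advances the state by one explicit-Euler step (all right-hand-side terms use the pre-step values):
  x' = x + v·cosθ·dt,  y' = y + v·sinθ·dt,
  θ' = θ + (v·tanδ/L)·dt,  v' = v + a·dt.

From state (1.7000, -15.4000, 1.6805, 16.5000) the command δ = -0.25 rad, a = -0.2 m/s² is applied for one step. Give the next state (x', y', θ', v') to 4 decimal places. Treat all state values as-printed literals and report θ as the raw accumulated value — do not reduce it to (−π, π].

(1.3387, -12.1198, 1.3684, 16.4600)

x' = 1.7000 + 16.5000·cos(1.6805)·0.2 = 1.3387
y' = -15.4000 + 16.5000·sin(1.6805)·0.2 = -12.1198
θ' = 1.6805 + (16.5000/2.7)·tan(-0.25)·0.2 = 1.3684
v' = 16.5000 − 0.2000·0.2 = 16.4600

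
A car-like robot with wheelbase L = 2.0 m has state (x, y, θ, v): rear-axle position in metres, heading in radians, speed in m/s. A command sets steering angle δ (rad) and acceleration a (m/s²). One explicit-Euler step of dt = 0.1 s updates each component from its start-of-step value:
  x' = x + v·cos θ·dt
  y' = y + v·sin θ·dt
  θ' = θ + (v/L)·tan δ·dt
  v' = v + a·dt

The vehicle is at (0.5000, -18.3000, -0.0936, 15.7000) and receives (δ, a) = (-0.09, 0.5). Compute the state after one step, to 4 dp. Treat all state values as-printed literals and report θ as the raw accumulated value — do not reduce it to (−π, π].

(2.0631, -18.4467, -0.1644, 15.7500)

x' = 0.5000 + 15.7000·cos(-0.0936)·0.1 = 2.0631
y' = -18.3000 + 15.7000·sin(-0.0936)·0.1 = -18.4467
θ' = -0.0936 + (15.7000/2.0)·tan(-0.09)·0.1 = -0.1644
v' = 15.7000 + 0.5000·0.1 = 15.7500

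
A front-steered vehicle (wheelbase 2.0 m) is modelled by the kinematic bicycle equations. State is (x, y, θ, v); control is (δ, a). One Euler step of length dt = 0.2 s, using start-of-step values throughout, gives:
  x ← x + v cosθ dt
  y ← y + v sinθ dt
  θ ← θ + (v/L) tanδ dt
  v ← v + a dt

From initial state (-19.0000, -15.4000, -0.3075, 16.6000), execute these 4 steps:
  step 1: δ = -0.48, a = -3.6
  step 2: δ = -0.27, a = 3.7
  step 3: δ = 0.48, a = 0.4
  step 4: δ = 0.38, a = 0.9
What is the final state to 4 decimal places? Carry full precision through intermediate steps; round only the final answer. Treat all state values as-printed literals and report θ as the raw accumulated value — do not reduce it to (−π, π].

(-12.2829, -24.9194, -0.0789, 16.8800)

after step 1 (δ=-0.48, a=-3.6): (-15.835730, -16.404887, -1.171714, 15.880000)
after step 2 (δ=-0.27, a=3.7): (-14.601623, -19.331311, -1.611206, 16.620000)
after step 3 (δ=0.48, a=0.4): (-14.735908, -22.652597, -0.745951, 16.700000)
after step 4 (δ=0.38, a=0.9): (-12.282868, -24.919356, -0.078931, 16.880000)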